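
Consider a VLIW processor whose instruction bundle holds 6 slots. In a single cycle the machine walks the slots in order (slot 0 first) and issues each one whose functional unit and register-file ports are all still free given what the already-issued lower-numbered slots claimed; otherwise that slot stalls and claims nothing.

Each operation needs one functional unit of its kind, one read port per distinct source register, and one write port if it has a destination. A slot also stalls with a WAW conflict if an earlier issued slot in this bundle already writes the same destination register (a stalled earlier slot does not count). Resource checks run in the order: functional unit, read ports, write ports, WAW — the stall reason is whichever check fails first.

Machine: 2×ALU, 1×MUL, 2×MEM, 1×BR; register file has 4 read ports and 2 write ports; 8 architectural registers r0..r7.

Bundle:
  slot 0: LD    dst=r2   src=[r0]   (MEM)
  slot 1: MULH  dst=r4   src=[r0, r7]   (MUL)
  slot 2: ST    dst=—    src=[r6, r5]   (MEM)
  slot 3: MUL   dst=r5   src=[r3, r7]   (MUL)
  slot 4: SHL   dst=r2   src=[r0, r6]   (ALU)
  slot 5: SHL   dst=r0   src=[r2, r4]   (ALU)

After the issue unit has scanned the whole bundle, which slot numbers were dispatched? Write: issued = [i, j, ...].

issued = [0, 1]

  0. MEM→r2 ⇒ go  {2A/1Mu/1Ld/1B | 3r 1w}
  1. MUL→r4 ⇒ go  {2A/0Mu/1Ld/1B | 1r 0w}
  2. MEM ⇒ no(RD_PORT)  {2A/0Mu/1Ld/1B | 1r 0w}
  3. MUL→r5 ⇒ no(FU)  {2A/0Mu/1Ld/1B | 1r 0w}
  4. ALU→r2 ⇒ no(RD_PORT)  {2A/0Mu/1Ld/1B | 1r 0w}
  5. ALU→r0 ⇒ no(RD_PORT)  {2A/0Mu/1Ld/1B | 1r 0w}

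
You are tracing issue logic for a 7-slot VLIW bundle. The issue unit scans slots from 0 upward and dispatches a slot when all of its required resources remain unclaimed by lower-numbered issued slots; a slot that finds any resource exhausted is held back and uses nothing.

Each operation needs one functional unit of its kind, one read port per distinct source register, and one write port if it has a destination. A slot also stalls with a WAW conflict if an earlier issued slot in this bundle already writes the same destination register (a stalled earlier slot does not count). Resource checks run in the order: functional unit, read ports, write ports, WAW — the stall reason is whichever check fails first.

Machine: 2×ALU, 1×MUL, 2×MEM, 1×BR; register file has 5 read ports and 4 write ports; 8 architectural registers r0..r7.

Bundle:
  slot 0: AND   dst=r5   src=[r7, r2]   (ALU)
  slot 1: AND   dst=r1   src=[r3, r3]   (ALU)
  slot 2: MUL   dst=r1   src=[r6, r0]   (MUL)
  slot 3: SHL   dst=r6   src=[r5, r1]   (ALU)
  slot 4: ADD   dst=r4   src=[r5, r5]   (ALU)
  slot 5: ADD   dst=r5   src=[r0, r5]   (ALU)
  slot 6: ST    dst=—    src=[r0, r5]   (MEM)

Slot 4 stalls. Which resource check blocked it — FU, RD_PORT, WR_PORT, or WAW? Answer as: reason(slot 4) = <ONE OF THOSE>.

  0. ALU→r5 ⇒ go  {1A/1Mu/2Ld/1B | 3r 3w}
  1. ALU→r1 ⇒ go  {0A/1Mu/2Ld/1B | 2r 2w}
  2. MUL→r1 ⇒ no(WAW)  {0A/1Mu/2Ld/1B | 2r 2w}
  3. ALU→r6 ⇒ no(FU)  {0A/1Mu/2Ld/1B | 2r 2w}
  4. ALU→r4 ⇒ no(FU)  {0A/1Mu/2Ld/1B | 2r 2w}
  5. ALU→r5 ⇒ no(FU)  {0A/1Mu/2Ld/1B | 2r 2w}
  6. MEM ⇒ go  {0A/1Mu/1Ld/1B | 0r 2w}

reason(slot 4) = FU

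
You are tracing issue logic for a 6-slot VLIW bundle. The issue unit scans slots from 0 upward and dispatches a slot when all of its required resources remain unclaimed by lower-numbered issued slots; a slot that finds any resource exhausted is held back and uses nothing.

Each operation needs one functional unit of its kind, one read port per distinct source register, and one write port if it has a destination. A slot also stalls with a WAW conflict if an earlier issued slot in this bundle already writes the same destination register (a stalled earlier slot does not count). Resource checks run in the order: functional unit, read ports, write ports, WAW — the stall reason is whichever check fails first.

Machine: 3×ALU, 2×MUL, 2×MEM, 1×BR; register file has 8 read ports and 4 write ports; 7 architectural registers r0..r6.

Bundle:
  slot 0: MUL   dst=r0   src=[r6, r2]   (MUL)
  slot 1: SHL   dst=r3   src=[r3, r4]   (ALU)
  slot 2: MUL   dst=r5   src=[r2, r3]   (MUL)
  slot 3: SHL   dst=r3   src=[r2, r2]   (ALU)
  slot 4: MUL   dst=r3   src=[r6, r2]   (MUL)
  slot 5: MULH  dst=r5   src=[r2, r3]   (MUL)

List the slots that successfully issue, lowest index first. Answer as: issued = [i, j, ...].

#0 MUL src=r6,r2 dispatched  <A:3 Mu:1 Ld:2 B:1 rd:6 wr:3>
#1 ALU src=r3,r4 dispatched  <A:2 Mu:1 Ld:2 B:1 rd:4 wr:2>
#2 MUL src=r2,r3 dispatched  <A:2 Mu:0 Ld:2 B:1 rd:2 wr:1>
#3 ALU src=r2,r2 held:WAW  <A:2 Mu:0 Ld:2 B:1 rd:2 wr:1>
#4 MUL src=r6,r2 held:FU  <A:2 Mu:0 Ld:2 B:1 rd:2 wr:1>
#5 MUL src=r2,r3 held:FU  <A:2 Mu:0 Ld:2 B:1 rd:2 wr:1>

issued = [0, 1, 2]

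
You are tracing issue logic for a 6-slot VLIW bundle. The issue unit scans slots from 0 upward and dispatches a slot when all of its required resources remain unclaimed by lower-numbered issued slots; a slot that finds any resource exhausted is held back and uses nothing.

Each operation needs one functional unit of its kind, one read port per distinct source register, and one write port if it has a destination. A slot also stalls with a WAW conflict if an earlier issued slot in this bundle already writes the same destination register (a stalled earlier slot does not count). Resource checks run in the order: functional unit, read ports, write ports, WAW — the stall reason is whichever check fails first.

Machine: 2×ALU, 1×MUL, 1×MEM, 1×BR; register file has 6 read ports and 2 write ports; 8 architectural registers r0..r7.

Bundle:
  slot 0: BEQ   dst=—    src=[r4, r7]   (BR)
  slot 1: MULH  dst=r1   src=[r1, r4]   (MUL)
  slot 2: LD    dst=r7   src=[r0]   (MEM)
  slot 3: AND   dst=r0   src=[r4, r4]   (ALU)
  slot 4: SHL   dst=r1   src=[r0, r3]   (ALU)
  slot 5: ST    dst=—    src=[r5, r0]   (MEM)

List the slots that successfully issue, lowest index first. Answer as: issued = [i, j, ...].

slot 0 (BR): ISSUE — free A2,Mu1,Ld1,B0 rp4 wp2
slot 1 (MUL): ISSUE — free A2,Mu0,Ld1,B0 rp2 wp1
slot 2 (MEM): ISSUE — free A2,Mu0,Ld0,B0 rp1 wp0
slot 3 (ALU): stall WR_PORT — free A2,Mu0,Ld0,B0 rp1 wp0
slot 4 (ALU): stall RD_PORT — free A2,Mu0,Ld0,B0 rp1 wp0
slot 5 (MEM): stall FU — free A2,Mu0,Ld0,B0 rp1 wp0

issued = [0, 1, 2]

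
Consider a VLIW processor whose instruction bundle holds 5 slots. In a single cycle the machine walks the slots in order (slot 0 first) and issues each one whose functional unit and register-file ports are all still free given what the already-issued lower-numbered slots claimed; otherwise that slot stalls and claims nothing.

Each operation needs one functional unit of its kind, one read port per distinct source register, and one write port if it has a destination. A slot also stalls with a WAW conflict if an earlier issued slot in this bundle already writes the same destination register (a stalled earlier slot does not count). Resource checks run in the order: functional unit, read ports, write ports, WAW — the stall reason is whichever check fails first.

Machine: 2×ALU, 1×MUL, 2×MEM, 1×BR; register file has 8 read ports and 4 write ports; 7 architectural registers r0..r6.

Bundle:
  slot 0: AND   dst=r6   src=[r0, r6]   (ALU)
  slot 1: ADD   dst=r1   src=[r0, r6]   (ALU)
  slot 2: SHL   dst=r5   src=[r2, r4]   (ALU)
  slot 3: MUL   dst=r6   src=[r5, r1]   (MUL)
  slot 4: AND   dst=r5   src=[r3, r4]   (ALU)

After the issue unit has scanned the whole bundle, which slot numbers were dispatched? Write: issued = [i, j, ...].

issued = [0, 1]

slot 0 (ALU): ISSUE — free A1,Mu1,Ld2,B1 rp6 wp3
slot 1 (ALU): ISSUE — free A0,Mu1,Ld2,B1 rp4 wp2
slot 2 (ALU): stall FU — free A0,Mu1,Ld2,B1 rp4 wp2
slot 3 (MUL): stall WAW — free A0,Mu1,Ld2,B1 rp4 wp2
slot 4 (ALU): stall FU — free A0,Mu1,Ld2,B1 rp4 wp2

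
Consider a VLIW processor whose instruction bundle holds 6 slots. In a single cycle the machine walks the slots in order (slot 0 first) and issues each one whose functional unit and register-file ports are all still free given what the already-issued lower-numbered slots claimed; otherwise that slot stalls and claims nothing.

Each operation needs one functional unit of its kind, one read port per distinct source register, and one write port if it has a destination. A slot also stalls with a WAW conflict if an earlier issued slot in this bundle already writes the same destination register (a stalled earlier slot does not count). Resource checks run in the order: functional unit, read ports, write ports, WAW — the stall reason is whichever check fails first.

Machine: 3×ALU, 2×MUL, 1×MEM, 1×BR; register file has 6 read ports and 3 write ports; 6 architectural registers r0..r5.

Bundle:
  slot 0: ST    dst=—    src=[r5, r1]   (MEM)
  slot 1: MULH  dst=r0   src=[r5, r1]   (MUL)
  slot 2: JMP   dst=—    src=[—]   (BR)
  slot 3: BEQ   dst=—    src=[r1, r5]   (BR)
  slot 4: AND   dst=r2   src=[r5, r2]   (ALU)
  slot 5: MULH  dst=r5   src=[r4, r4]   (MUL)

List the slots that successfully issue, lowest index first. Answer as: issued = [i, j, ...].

[0] MEM needs rd=2 wr=0: ok; after: ALU=3 MUL=2 MEM=0 BR=1, R=4, W=3
[1] MUL needs rd=2 wr=1: ok; after: ALU=3 MUL=1 MEM=0 BR=1, R=2, W=2
[2] BR needs rd=0 wr=0: ok; after: ALU=3 MUL=1 MEM=0 BR=0, R=2, W=2
[3] BR needs rd=2 wr=0: FU; after: ALU=3 MUL=1 MEM=0 BR=0, R=2, W=2
[4] ALU needs rd=2 wr=1: ok; after: ALU=2 MUL=1 MEM=0 BR=0, R=0, W=1
[5] MUL needs rd=1 wr=1: RD_PORT; after: ALU=2 MUL=1 MEM=0 BR=0, R=0, W=1

issued = [0, 1, 2, 4]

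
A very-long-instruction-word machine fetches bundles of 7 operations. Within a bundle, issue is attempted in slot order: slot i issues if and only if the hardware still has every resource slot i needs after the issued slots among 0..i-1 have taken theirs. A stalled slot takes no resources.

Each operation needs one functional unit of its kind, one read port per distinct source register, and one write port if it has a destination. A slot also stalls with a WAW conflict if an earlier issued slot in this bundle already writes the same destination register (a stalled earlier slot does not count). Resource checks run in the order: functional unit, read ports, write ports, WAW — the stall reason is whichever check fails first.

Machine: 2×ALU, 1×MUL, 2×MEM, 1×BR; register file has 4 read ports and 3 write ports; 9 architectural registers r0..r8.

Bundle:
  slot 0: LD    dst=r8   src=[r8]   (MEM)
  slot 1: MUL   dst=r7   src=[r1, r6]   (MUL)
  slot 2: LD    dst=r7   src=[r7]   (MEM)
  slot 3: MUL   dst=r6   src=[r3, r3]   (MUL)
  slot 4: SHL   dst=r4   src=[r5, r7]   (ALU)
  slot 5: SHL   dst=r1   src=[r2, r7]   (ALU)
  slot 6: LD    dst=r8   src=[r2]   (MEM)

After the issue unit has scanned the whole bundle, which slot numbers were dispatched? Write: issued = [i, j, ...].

slot 0 (MEM): ISSUE — free A2,Mu1,Ld1,B1 rp3 wp2
slot 1 (MUL): ISSUE — free A2,Mu0,Ld1,B1 rp1 wp1
slot 2 (MEM): stall WAW — free A2,Mu0,Ld1,B1 rp1 wp1
slot 3 (MUL): stall FU — free A2,Mu0,Ld1,B1 rp1 wp1
slot 4 (ALU): stall RD_PORT — free A2,Mu0,Ld1,B1 rp1 wp1
slot 5 (ALU): stall RD_PORT — free A2,Mu0,Ld1,B1 rp1 wp1
slot 6 (MEM): stall WAW — free A2,Mu0,Ld1,B1 rp1 wp1

issued = [0, 1]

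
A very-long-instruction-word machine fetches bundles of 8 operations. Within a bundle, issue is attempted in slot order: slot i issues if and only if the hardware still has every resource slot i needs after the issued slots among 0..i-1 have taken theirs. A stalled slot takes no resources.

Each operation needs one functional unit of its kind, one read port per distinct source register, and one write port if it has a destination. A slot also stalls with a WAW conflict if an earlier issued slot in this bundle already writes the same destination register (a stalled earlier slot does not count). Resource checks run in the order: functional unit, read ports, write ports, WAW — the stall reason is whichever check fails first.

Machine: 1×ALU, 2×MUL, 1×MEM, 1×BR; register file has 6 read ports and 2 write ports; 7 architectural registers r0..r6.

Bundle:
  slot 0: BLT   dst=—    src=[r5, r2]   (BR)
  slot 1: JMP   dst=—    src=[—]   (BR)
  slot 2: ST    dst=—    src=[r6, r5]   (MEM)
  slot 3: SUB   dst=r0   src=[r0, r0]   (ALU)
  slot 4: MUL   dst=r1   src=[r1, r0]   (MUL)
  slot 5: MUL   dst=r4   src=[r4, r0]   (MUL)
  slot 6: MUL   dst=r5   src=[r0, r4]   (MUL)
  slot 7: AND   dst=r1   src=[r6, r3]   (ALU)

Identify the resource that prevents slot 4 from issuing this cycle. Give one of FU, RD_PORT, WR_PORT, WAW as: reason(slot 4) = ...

[0] BR needs rd=2 wr=0: ok; after: ALU=1 MUL=2 MEM=1 BR=0, R=4, W=2
[1] BR needs rd=0 wr=0: FU; after: ALU=1 MUL=2 MEM=1 BR=0, R=4, W=2
[2] MEM needs rd=2 wr=0: ok; after: ALU=1 MUL=2 MEM=0 BR=0, R=2, W=2
[3] ALU needs rd=1 wr=1: ok; after: ALU=0 MUL=2 MEM=0 BR=0, R=1, W=1
[4] MUL needs rd=2 wr=1: RD_PORT; after: ALU=0 MUL=2 MEM=0 BR=0, R=1, W=1
[5] MUL needs rd=2 wr=1: RD_PORT; after: ALU=0 MUL=2 MEM=0 BR=0, R=1, W=1
[6] MUL needs rd=2 wr=1: RD_PORT; after: ALU=0 MUL=2 MEM=0 BR=0, R=1, W=1
[7] ALU needs rd=2 wr=1: FU; after: ALU=0 MUL=2 MEM=0 BR=0, R=1, W=1

reason(slot 4) = RD_PORT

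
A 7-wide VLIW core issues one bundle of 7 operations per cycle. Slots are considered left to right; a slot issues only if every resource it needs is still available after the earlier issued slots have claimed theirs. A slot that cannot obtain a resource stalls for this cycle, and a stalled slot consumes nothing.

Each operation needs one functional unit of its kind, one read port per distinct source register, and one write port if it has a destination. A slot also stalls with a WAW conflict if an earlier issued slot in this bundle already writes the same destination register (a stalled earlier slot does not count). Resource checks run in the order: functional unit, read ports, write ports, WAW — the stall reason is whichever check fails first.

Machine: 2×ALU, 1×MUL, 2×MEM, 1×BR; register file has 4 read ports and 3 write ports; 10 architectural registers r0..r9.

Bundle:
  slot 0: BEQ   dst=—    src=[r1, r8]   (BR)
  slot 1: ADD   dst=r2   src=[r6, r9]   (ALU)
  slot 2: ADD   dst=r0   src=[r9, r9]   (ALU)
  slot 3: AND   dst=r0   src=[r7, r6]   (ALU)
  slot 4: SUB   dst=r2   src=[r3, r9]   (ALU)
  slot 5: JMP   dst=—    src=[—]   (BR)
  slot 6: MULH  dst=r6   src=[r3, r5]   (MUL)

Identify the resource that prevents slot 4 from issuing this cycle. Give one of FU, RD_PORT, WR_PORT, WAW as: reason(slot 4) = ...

reason(slot 4) = RD_PORT

  0. BR ⇒ go  {2A/1Mu/2Ld/0B | 2r 3w}
  1. ALU→r2 ⇒ go  {1A/1Mu/2Ld/0B | 0r 2w}
  2. ALU→r0 ⇒ no(RD_PORT)  {1A/1Mu/2Ld/0B | 0r 2w}
  3. ALU→r0 ⇒ no(RD_PORT)  {1A/1Mu/2Ld/0B | 0r 2w}
  4. ALU→r2 ⇒ no(RD_PORT)  {1A/1Mu/2Ld/0B | 0r 2w}
  5. BR ⇒ no(FU)  {1A/1Mu/2Ld/0B | 0r 2w}
  6. MUL→r6 ⇒ no(RD_PORT)  {1A/1Mu/2Ld/0B | 0r 2w}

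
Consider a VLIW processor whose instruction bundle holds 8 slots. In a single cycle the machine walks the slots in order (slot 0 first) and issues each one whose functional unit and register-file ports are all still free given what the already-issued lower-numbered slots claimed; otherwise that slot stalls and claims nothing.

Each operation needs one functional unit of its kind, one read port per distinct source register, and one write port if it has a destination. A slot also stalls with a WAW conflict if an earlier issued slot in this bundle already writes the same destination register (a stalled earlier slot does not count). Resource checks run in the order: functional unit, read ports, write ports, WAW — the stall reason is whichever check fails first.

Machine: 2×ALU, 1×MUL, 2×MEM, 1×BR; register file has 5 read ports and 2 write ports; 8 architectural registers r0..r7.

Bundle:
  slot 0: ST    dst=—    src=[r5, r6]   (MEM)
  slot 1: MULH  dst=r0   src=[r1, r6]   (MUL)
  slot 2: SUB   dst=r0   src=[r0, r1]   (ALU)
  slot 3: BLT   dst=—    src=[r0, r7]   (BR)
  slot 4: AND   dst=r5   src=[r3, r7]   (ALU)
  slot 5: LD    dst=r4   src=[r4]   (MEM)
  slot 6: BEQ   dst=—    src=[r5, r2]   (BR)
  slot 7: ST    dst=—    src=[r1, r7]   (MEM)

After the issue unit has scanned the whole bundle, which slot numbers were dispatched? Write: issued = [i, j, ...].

issued = [0, 1, 5]

(0) want 1×MEM +2rd +0wr — yes → AL2|MU1|ME1|BR1|rd3|wr2
(1) want 1×MUL +2rd +1wr — yes → AL2|MU0|ME1|BR1|rd1|wr1
(2) want 1×ALU +2rd +1wr — RD_PORT → AL2|MU0|ME1|BR1|rd1|wr1
(3) want 1×BR +2rd +0wr — RD_PORT → AL2|MU0|ME1|BR1|rd1|wr1
(4) want 1×ALU +2rd +1wr — RD_PORT → AL2|MU0|ME1|BR1|rd1|wr1
(5) want 1×MEM +1rd +1wr — yes → AL2|MU0|ME0|BR1|rd0|wr0
(6) want 1×BR +2rd +0wr — RD_PORT → AL2|MU0|ME0|BR1|rd0|wr0
(7) want 1×MEM +2rd +0wr — FU → AL2|MU0|ME0|BR1|rd0|wr0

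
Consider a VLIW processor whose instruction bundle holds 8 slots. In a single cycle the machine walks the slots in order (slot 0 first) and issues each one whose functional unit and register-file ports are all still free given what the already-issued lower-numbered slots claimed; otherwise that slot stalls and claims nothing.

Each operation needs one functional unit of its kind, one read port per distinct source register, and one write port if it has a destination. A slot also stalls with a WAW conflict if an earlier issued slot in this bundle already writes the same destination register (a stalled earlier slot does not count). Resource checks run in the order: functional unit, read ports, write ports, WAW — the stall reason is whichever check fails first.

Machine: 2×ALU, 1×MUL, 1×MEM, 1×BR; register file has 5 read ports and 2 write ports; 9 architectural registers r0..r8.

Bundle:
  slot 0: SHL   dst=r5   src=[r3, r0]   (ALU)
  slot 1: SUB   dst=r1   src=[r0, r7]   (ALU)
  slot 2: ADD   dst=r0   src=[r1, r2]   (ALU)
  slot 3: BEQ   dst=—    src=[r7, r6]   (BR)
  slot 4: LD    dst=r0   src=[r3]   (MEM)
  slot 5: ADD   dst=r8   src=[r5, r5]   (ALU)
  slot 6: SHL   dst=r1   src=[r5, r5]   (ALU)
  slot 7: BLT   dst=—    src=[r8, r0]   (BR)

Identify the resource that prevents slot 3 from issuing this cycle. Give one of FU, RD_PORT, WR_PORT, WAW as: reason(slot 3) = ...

[0] ALU needs rd=2 wr=1: ok; after: ALU=1 MUL=1 MEM=1 BR=1, R=3, W=1
[1] ALU needs rd=2 wr=1: ok; after: ALU=0 MUL=1 MEM=1 BR=1, R=1, W=0
[2] ALU needs rd=2 wr=1: FU; after: ALU=0 MUL=1 MEM=1 BR=1, R=1, W=0
[3] BR needs rd=2 wr=0: RD_PORT; after: ALU=0 MUL=1 MEM=1 BR=1, R=1, W=0
[4] MEM needs rd=1 wr=1: WR_PORT; after: ALU=0 MUL=1 MEM=1 BR=1, R=1, W=0
[5] ALU needs rd=1 wr=1: FU; after: ALU=0 MUL=1 MEM=1 BR=1, R=1, W=0
[6] ALU needs rd=1 wr=1: FU; after: ALU=0 MUL=1 MEM=1 BR=1, R=1, W=0
[7] BR needs rd=2 wr=0: RD_PORT; after: ALU=0 MUL=1 MEM=1 BR=1, R=1, W=0

reason(slot 3) = RD_PORT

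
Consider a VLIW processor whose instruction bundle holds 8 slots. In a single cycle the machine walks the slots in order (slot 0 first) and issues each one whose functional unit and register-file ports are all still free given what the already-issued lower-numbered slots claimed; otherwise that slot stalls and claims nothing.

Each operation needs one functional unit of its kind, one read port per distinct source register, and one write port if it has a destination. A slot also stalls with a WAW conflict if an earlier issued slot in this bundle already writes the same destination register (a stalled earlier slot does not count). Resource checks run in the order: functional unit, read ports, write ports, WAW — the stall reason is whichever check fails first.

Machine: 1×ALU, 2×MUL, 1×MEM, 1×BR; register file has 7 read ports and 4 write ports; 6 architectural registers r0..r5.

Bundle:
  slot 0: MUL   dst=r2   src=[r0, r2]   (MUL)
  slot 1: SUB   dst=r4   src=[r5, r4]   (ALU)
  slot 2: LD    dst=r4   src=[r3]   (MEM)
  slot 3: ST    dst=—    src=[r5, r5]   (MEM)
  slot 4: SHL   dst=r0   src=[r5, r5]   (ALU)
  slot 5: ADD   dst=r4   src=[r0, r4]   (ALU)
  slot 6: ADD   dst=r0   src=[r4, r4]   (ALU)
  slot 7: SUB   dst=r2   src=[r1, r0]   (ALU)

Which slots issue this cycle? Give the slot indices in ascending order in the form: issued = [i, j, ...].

#0 MUL src=r0,r2 dispatched  <A:1 Mu:1 Ld:1 B:1 rd:5 wr:3>
#1 ALU src=r5,r4 dispatched  <A:0 Mu:1 Ld:1 B:1 rd:3 wr:2>
#2 MEM src=r3 held:WAW  <A:0 Mu:1 Ld:1 B:1 rd:3 wr:2>
#3 MEM src=r5,r5 dispatched  <A:0 Mu:1 Ld:0 B:1 rd:2 wr:2>
#4 ALU src=r5,r5 held:FU  <A:0 Mu:1 Ld:0 B:1 rd:2 wr:2>
#5 ALU src=r0,r4 held:FU  <A:0 Mu:1 Ld:0 B:1 rd:2 wr:2>
#6 ALU src=r4,r4 held:FU  <A:0 Mu:1 Ld:0 B:1 rd:2 wr:2>
#7 ALU src=r1,r0 held:FU  <A:0 Mu:1 Ld:0 B:1 rd:2 wr:2>

issued = [0, 1, 3]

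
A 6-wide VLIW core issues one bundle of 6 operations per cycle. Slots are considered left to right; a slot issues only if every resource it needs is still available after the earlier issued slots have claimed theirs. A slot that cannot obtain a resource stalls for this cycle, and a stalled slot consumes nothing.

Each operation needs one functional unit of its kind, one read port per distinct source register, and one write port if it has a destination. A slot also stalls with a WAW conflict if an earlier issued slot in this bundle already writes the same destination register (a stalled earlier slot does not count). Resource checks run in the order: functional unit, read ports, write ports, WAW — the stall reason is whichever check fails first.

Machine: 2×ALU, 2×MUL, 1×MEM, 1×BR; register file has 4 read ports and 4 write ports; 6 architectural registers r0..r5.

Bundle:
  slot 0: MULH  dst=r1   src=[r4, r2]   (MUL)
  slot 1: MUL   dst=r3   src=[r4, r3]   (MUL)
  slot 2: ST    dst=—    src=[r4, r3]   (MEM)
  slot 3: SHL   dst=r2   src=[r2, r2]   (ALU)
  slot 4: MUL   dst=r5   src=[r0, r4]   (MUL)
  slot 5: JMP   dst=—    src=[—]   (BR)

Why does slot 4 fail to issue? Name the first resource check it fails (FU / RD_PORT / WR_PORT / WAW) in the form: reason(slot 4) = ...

  0. MUL→r1 ⇒ go  {2A/1Mu/1Ld/1B | 2r 3w}
  1. MUL→r3 ⇒ go  {2A/0Mu/1Ld/1B | 0r 2w}
  2. MEM ⇒ no(RD_PORT)  {2A/0Mu/1Ld/1B | 0r 2w}
  3. ALU→r2 ⇒ no(RD_PORT)  {2A/0Mu/1Ld/1B | 0r 2w}
  4. MUL→r5 ⇒ no(FU)  {2A/0Mu/1Ld/1B | 0r 2w}
  5. BR ⇒ go  {2A/0Mu/1Ld/0B | 0r 2w}

reason(slot 4) = FU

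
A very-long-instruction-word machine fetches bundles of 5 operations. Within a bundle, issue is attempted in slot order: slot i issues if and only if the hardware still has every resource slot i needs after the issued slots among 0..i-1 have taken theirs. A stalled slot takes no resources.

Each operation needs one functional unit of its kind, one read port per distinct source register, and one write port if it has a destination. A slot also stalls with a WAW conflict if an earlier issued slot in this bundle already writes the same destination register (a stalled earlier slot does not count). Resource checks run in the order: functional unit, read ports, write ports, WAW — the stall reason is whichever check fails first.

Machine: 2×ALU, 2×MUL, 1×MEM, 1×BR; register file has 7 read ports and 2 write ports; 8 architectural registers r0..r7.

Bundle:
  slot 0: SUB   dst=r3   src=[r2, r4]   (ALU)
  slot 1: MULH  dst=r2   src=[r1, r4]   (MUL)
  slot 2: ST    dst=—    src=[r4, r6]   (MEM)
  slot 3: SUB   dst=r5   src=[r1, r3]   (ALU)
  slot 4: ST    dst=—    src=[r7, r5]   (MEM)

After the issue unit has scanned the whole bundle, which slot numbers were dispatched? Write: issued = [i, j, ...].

  0. ALU→r3 ⇒ go  {1A/2Mu/1Ld/1B | 5r 1w}
  1. MUL→r2 ⇒ go  {1A/1Mu/1Ld/1B | 3r 0w}
  2. MEM ⇒ go  {1A/1Mu/0Ld/1B | 1r 0w}
  3. ALU→r5 ⇒ no(RD_PORT)  {1A/1Mu/0Ld/1B | 1r 0w}
  4. MEM ⇒ no(FU)  {1A/1Mu/0Ld/1B | 1r 0w}

issued = [0, 1, 2]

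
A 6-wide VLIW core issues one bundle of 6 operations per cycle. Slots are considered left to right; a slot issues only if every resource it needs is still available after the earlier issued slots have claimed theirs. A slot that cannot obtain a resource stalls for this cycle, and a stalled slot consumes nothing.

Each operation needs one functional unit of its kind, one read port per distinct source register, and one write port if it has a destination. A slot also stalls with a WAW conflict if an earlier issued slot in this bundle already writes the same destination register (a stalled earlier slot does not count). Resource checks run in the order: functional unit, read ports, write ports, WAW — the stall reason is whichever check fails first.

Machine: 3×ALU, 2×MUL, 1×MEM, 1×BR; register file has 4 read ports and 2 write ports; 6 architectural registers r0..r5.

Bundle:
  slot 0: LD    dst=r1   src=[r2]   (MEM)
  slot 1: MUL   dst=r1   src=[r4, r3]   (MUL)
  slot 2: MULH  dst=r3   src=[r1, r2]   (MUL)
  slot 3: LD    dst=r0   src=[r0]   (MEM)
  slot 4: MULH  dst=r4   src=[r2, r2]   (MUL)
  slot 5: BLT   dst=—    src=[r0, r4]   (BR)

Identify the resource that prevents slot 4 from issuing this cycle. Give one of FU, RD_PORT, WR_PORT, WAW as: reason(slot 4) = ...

reason(slot 4) = WR_PORT

(0) want 1×MEM +1rd +1wr — yes → AL3|MU2|ME0|BR1|rd3|wr1
(1) want 1×MUL +2rd +1wr — WAW → AL3|MU2|ME0|BR1|rd3|wr1
(2) want 1×MUL +2rd +1wr — yes → AL3|MU1|ME0|BR1|rd1|wr0
(3) want 1×MEM +1rd +1wr — FU → AL3|MU1|ME0|BR1|rd1|wr0
(4) want 1×MUL +1rd +1wr — WR_PORT → AL3|MU1|ME0|BR1|rd1|wr0
(5) want 1×BR +2rd +0wr — RD_PORT → AL3|MU1|ME0|BR1|rd1|wr0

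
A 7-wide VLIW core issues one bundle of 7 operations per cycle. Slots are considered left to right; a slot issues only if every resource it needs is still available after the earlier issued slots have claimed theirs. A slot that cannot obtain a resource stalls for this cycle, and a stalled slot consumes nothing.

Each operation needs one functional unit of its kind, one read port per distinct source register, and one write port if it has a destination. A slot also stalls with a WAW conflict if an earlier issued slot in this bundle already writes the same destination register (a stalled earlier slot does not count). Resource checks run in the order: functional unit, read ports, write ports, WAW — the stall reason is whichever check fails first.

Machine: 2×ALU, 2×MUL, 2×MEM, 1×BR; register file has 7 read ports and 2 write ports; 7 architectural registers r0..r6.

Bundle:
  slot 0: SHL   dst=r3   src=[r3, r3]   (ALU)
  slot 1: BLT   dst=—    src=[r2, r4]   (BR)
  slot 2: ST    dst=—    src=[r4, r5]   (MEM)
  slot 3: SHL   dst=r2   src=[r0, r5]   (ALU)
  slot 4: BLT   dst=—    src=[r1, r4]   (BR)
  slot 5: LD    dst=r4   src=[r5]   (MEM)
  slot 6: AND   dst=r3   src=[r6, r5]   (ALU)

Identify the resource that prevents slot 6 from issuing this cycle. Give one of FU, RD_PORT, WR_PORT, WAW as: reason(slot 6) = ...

reason(slot 6) = FU

slot 0 (ALU): ISSUE — free A1,Mu2,Ld2,B1 rp6 wp1
slot 1 (BR): ISSUE — free A1,Mu2,Ld2,B0 rp4 wp1
slot 2 (MEM): ISSUE — free A1,Mu2,Ld1,B0 rp2 wp1
slot 3 (ALU): ISSUE — free A0,Mu2,Ld1,B0 rp0 wp0
slot 4 (BR): stall FU — free A0,Mu2,Ld1,B0 rp0 wp0
slot 5 (MEM): stall RD_PORT — free A0,Mu2,Ld1,B0 rp0 wp0
slot 6 (ALU): stall FU — free A0,Mu2,Ld1,B0 rp0 wp0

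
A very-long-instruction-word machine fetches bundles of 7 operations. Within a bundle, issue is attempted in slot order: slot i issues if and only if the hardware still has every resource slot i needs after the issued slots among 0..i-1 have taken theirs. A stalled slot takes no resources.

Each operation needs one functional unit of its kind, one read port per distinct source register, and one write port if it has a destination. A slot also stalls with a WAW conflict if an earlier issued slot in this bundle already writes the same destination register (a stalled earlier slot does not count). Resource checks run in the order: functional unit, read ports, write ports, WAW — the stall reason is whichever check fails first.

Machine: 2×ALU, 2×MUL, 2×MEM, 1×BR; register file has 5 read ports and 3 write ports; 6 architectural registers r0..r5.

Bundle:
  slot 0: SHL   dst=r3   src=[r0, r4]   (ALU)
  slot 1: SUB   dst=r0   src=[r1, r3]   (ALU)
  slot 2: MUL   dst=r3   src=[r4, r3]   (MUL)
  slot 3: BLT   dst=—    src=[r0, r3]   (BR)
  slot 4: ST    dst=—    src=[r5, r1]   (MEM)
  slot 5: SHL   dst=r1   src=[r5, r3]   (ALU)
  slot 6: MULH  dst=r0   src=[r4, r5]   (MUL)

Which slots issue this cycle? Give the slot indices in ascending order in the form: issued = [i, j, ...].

(0) want 1×ALU +2rd +1wr — yes → AL1|MU2|ME2|BR1|rd3|wr2
(1) want 1×ALU +2rd +1wr — yes → AL0|MU2|ME2|BR1|rd1|wr1
(2) want 1×MUL +2rd +1wr — RD_PORT → AL0|MU2|ME2|BR1|rd1|wr1
(3) want 1×BR +2rd +0wr — RD_PORT → AL0|MU2|ME2|BR1|rd1|wr1
(4) want 1×MEM +2rd +0wr — RD_PORT → AL0|MU2|ME2|BR1|rd1|wr1
(5) want 1×ALU +2rd +1wr — FU → AL0|MU2|ME2|BR1|rd1|wr1
(6) want 1×MUL +2rd +1wr — RD_PORT → AL0|MU2|ME2|BR1|rd1|wr1

issued = [0, 1]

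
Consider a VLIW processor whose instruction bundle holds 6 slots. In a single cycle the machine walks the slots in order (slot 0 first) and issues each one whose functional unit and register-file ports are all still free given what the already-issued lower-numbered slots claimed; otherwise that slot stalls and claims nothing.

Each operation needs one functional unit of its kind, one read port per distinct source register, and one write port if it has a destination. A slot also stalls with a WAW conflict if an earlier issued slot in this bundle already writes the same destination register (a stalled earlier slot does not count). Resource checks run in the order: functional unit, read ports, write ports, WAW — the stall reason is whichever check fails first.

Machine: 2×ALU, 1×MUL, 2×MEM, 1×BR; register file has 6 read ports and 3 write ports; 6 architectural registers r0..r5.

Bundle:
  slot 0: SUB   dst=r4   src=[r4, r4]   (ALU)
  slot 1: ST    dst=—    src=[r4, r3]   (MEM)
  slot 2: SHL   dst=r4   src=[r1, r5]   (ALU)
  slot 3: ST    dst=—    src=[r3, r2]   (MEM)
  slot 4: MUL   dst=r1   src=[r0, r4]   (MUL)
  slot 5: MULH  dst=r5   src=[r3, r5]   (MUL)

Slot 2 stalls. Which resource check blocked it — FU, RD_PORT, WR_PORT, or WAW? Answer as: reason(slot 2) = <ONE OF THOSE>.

#0 ALU src=r4,r4 dispatched  <A:1 Mu:1 Ld:2 B:1 rd:5 wr:2>
#1 MEM src=r4,r3 dispatched  <A:1 Mu:1 Ld:1 B:1 rd:3 wr:2>
#2 ALU src=r1,r5 held:WAW  <A:1 Mu:1 Ld:1 B:1 rd:3 wr:2>
#3 MEM src=r3,r2 dispatched  <A:1 Mu:1 Ld:0 B:1 rd:1 wr:2>
#4 MUL src=r0,r4 held:RD_PORT  <A:1 Mu:1 Ld:0 B:1 rd:1 wr:2>
#5 MUL src=r3,r5 held:RD_PORT  <A:1 Mu:1 Ld:0 B:1 rd:1 wr:2>

reason(slot 2) = WAW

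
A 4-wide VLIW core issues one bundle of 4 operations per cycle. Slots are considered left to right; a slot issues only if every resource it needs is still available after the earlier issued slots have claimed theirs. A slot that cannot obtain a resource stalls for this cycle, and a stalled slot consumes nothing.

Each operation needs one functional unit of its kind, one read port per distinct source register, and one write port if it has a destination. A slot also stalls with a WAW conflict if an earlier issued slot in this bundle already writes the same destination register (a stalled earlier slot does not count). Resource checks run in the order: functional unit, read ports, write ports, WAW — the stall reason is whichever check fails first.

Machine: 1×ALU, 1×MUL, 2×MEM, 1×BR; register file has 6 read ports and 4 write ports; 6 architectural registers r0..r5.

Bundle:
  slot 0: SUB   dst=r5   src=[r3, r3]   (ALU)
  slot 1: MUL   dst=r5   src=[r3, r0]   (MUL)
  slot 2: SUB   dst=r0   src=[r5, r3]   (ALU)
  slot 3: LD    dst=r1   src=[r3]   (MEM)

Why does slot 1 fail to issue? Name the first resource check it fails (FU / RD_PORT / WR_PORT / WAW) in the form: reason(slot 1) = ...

[0] ALU needs rd=1 wr=1: ok; after: ALU=0 MUL=1 MEM=2 BR=1, R=5, W=3
[1] MUL needs rd=2 wr=1: WAW; after: ALU=0 MUL=1 MEM=2 BR=1, R=5, W=3
[2] ALU needs rd=2 wr=1: FU; after: ALU=0 MUL=1 MEM=2 BR=1, R=5, W=3
[3] MEM needs rd=1 wr=1: ok; after: ALU=0 MUL=1 MEM=1 BR=1, R=4, W=2

reason(slot 1) = WAW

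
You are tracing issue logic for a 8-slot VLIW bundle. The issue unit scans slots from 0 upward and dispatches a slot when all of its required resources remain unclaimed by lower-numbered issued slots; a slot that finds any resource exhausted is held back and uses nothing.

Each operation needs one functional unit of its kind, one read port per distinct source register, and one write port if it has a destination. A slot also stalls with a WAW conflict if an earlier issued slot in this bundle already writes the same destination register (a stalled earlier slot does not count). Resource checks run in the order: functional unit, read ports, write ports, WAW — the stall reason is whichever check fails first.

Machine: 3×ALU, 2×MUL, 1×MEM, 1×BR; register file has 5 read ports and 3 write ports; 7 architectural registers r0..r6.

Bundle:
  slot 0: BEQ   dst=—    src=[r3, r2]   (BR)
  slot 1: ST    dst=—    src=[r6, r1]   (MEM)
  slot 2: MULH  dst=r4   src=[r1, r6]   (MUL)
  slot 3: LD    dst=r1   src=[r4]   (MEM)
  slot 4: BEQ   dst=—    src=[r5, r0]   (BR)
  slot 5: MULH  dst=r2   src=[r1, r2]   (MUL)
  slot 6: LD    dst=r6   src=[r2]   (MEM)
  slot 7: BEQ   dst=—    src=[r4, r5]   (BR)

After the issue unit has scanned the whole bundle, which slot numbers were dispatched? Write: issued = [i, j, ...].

[0] BR needs rd=2 wr=0: ok; after: ALU=3 MUL=2 MEM=1 BR=0, R=3, W=3
[1] MEM needs rd=2 wr=0: ok; after: ALU=3 MUL=2 MEM=0 BR=0, R=1, W=3
[2] MUL needs rd=2 wr=1: RD_PORT; after: ALU=3 MUL=2 MEM=0 BR=0, R=1, W=3
[3] MEM needs rd=1 wr=1: FU; after: ALU=3 MUL=2 MEM=0 BR=0, R=1, W=3
[4] BR needs rd=2 wr=0: FU; after: ALU=3 MUL=2 MEM=0 BR=0, R=1, W=3
[5] MUL needs rd=2 wr=1: RD_PORT; after: ALU=3 MUL=2 MEM=0 BR=0, R=1, W=3
[6] MEM needs rd=1 wr=1: FU; after: ALU=3 MUL=2 MEM=0 BR=0, R=1, W=3
[7] BR needs rd=2 wr=0: FU; after: ALU=3 MUL=2 MEM=0 BR=0, R=1, W=3

issued = [0, 1]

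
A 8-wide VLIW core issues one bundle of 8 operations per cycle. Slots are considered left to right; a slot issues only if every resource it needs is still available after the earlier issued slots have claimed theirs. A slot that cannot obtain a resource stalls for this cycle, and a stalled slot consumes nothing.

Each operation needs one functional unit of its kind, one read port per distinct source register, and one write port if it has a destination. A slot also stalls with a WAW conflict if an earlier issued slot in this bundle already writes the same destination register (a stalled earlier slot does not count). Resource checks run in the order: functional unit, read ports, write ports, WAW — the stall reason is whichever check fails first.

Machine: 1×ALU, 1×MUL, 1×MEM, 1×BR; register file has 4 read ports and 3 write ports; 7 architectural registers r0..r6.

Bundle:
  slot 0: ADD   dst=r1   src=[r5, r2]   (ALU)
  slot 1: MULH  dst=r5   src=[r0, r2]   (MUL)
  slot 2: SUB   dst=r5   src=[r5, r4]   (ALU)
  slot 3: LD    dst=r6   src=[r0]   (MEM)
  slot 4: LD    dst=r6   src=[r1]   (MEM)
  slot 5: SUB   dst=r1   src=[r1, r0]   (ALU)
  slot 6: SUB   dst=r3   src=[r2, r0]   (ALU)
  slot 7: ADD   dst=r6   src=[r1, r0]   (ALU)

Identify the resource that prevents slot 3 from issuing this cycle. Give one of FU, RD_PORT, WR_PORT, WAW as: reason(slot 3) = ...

reason(slot 3) = RD_PORT

[0] ALU needs rd=2 wr=1: ok; after: ALU=0 MUL=1 MEM=1 BR=1, R=2, W=2
[1] MUL needs rd=2 wr=1: ok; after: ALU=0 MUL=0 MEM=1 BR=1, R=0, W=1
[2] ALU needs rd=2 wr=1: FU; after: ALU=0 MUL=0 MEM=1 BR=1, R=0, W=1
[3] MEM needs rd=1 wr=1: RD_PORT; after: ALU=0 MUL=0 MEM=1 BR=1, R=0, W=1
[4] MEM needs rd=1 wr=1: RD_PORT; after: ALU=0 MUL=0 MEM=1 BR=1, R=0, W=1
[5] ALU needs rd=2 wr=1: FU; after: ALU=0 MUL=0 MEM=1 BR=1, R=0, W=1
[6] ALU needs rd=2 wr=1: FU; after: ALU=0 MUL=0 MEM=1 BR=1, R=0, W=1
[7] ALU needs rd=2 wr=1: FU; after: ALU=0 MUL=0 MEM=1 BR=1, R=0, W=1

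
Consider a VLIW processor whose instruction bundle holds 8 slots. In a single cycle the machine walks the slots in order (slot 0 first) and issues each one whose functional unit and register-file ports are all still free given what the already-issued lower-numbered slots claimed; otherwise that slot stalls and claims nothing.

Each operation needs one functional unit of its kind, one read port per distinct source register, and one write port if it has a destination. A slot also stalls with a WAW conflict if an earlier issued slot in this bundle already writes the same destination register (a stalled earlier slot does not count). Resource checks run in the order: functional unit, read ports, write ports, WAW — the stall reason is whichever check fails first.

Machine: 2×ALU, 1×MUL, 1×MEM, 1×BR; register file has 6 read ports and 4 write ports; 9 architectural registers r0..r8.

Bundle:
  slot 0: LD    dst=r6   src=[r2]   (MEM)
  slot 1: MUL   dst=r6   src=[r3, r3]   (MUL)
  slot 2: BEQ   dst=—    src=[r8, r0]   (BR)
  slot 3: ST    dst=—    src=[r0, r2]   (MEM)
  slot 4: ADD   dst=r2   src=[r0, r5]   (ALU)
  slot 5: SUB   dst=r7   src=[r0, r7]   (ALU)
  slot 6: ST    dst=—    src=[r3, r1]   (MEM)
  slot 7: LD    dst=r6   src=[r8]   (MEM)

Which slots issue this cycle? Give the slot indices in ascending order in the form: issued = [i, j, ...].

issued = [0, 2, 4]

  0. MEM→r6 ⇒ go  {2A/1Mu/0Ld/1B | 5r 3w}
  1. MUL→r6 ⇒ no(WAW)  {2A/1Mu/0Ld/1B | 5r 3w}
  2. BR ⇒ go  {2A/1Mu/0Ld/0B | 3r 3w}
  3. MEM ⇒ no(FU)  {2A/1Mu/0Ld/0B | 3r 3w}
  4. ALU→r2 ⇒ go  {1A/1Mu/0Ld/0B | 1r 2w}
  5. ALU→r7 ⇒ no(RD_PORT)  {1A/1Mu/0Ld/0B | 1r 2w}
  6. MEM ⇒ no(FU)  {1A/1Mu/0Ld/0B | 1r 2w}
  7. MEM→r6 ⇒ no(FU)  {1A/1Mu/0Ld/0B | 1r 2w}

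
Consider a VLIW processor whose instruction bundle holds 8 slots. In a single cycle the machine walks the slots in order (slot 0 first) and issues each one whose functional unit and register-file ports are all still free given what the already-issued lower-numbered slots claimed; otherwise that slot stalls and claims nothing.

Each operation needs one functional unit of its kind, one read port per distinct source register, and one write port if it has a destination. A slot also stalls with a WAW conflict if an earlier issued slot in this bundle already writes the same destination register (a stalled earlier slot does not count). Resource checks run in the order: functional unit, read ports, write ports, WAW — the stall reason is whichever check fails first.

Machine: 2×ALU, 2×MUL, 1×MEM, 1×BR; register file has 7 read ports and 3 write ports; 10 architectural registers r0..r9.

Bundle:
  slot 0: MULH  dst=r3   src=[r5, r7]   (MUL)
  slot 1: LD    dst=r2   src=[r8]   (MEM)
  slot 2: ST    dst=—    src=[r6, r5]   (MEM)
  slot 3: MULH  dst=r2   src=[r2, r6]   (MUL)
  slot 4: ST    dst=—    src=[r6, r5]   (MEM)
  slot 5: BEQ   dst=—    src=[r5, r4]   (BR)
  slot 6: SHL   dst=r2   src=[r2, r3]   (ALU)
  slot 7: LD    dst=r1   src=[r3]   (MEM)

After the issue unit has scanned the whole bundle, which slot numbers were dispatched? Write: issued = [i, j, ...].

issued = [0, 1, 5]

[0] MUL needs rd=2 wr=1: ok; after: ALU=2 MUL=1 MEM=1 BR=1, R=5, W=2
[1] MEM needs rd=1 wr=1: ok; after: ALU=2 MUL=1 MEM=0 BR=1, R=4, W=1
[2] MEM needs rd=2 wr=0: FU; after: ALU=2 MUL=1 MEM=0 BR=1, R=4, W=1
[3] MUL needs rd=2 wr=1: WAW; after: ALU=2 MUL=1 MEM=0 BR=1, R=4, W=1
[4] MEM needs rd=2 wr=0: FU; after: ALU=2 MUL=1 MEM=0 BR=1, R=4, W=1
[5] BR needs rd=2 wr=0: ok; after: ALU=2 MUL=1 MEM=0 BR=0, R=2, W=1
[6] ALU needs rd=2 wr=1: WAW; after: ALU=2 MUL=1 MEM=0 BR=0, R=2, W=1
[7] MEM needs rd=1 wr=1: FU; after: ALU=2 MUL=1 MEM=0 BR=0, R=2, W=1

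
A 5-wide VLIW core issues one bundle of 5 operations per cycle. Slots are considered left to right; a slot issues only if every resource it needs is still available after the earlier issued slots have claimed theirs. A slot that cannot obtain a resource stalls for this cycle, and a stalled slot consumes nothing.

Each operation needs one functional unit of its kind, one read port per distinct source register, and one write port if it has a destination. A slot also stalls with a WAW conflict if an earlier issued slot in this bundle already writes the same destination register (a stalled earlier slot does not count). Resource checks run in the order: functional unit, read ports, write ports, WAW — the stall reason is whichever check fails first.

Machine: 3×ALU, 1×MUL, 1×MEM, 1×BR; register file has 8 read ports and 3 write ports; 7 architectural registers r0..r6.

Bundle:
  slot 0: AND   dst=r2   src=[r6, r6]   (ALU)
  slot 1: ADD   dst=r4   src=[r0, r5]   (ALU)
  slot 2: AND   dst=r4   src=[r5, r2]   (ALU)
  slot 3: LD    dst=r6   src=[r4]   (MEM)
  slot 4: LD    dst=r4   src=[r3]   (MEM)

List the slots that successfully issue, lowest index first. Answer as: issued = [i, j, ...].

(0) want 1×ALU +1rd +1wr — yes → AL2|MU1|ME1|BR1|rd7|wr2
(1) want 1×ALU +2rd +1wr — yes → AL1|MU1|ME1|BR1|rd5|wr1
(2) want 1×ALU +2rd +1wr — WAW → AL1|MU1|ME1|BR1|rd5|wr1
(3) want 1×MEM +1rd +1wr — yes → AL1|MU1|ME0|BR1|rd4|wr0
(4) want 1×MEM +1rd +1wr — FU → AL1|MU1|ME0|BR1|rd4|wr0

issued = [0, 1, 3]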